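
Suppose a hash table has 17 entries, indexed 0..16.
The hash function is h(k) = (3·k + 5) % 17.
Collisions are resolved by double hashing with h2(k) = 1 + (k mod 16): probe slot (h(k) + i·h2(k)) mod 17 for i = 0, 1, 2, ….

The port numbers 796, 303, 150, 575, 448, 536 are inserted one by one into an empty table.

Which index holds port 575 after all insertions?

11

Insert 796: h=13, slot 13 empty -> index 13.
Insert 303: h=13, h2=16, slot 13 occupied -> index 12.
Insert 150: h=13, h2=7, slot 13 occupied -> index 3.
Insert 575: h=13, h2=16, slots 13,12 occupied -> index 11.
Insert 448: h=6, slot 6 empty -> index 6.
Insert 536: h=15, slot 15 empty -> index 15.
Table: [—, —, —, 150, —, —, 448, —, —, —, —, 575, 303, 796, —, 536, —]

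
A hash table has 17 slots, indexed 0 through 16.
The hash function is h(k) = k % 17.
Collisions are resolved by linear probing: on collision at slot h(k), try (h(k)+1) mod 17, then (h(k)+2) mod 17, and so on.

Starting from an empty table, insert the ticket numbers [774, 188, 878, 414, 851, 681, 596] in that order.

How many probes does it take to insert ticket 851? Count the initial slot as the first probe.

774: h=9 → slot 9
188: h=1 → slot 1
878: h=11 → slot 11
414: h=6 → slot 6
851: h=1, probe 1,2 → slot 2
681: h=1, probe 1,2,3 → slot 3
596: h=1, probe 1,2,3,4 → slot 4
Table: [_, 188, 851, 681, 596, _, 414, _, _, 774, _, 878, _, _, _, _, _]

2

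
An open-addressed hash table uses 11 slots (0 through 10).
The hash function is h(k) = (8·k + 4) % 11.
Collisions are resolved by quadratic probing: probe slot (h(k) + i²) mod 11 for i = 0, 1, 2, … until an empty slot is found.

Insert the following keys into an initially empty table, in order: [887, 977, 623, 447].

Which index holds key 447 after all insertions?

Insert 887: h=5, slot 5 empty -> index 5.
Insert 977: h=10, slot 10 empty -> index 10.
Insert 623: h=5, slot 5 occupied -> index 6.
Insert 447: h=5, slots 5,6 occupied -> index 9.
Table: [—, —, —, —, —, 887, 623, —, —, 447, 977]

9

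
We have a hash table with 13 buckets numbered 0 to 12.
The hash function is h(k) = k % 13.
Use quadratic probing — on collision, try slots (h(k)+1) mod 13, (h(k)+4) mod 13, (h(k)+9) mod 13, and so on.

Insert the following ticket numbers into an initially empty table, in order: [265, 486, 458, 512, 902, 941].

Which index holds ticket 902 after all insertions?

265: h=5 => slot 5
486: h=5, probe 5,6 => slot 6
458: h=3 => slot 3
512: h=5, probe 5,6,9 => slot 9
902: h=5, probe 5,6,9,1 => slot 1
941: h=5, probe 5,6,9,1,8 => slot 8
Table: [—, 902, —, 458, —, 265, 486, —, 941, 512, —, —, —]

1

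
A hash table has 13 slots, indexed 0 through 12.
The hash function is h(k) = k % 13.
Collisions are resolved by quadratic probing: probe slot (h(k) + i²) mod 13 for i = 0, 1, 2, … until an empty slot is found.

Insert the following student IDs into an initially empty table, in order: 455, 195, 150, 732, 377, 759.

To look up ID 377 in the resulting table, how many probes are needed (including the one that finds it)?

4

455: h=0 → slot 0
195: h=0, probe 0,1 → slot 1
150: h=7 → slot 7
732: h=4 → slot 4
377: h=0, probe 0,1,4,9 → slot 9
759: h=5 → slot 5
Table: [455, 195, —, —, 732, 759, —, 150, —, 377, —, —, —]
Lookup 377: h=0, probe 0,1,4,9 → found at 9.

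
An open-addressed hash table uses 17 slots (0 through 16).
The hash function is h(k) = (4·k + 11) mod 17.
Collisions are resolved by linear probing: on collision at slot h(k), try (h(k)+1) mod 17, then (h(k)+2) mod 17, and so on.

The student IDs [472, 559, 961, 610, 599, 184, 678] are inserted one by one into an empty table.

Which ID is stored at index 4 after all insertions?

610

Insert 472: h=12, slot 12 empty → index 12.
Insert 559: h=3, slot 3 empty → index 3.
Insert 961: h=13, slot 13 empty → index 13.
Insert 610: h=3, slot 3 occupied → index 4.
Insert 599: h=10, slot 10 empty → index 10.
Insert 184: h=16, slot 16 empty → index 16.
Insert 678: h=3, slots 3,4 occupied → index 5.
Table: [., ., ., 559, 610, 678, ., ., ., ., 599, ., 472, 961, ., ., 184]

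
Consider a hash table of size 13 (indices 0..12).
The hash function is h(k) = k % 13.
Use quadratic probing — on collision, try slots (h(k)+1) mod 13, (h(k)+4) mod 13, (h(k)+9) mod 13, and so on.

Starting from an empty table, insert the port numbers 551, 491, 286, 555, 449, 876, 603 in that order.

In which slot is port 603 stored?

Insert 551: h=5, slot 5 empty => index 5.
Insert 491: h=10, slot 10 empty => index 10.
Insert 286: h=0, slot 0 empty => index 0.
Insert 555: h=9, slot 9 empty => index 9.
Insert 449: h=7, slot 7 empty => index 7.
Insert 876: h=5, slot 5 occupied => index 6.
Insert 603: h=5, slots 5,6,9 occupied => index 1.
Table: [286, 603, _, _, _, 551, 876, 449, _, 555, 491, _, _]

1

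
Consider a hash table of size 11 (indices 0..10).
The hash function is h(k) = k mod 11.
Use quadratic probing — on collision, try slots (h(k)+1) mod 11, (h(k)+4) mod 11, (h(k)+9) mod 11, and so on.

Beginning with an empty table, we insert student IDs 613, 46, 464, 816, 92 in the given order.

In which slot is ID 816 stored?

613: h=8 → slot 8
46: h=2 → slot 2
464: h=2, probe 2,3 → slot 3
816: h=2, probe 2,3,6 → slot 6
92: h=4 → slot 4
Table: [., ., 46, 464, 92, ., 816, ., 613, ., .]

6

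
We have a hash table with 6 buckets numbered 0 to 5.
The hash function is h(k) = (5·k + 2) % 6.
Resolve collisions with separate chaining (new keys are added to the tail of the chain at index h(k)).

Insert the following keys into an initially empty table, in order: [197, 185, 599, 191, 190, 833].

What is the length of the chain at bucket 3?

5

Insert 197: h=3, bucket 3 empty → new chain.
Insert 185: h=3, bucket 3 nonempty → append to chain.
Insert 599: h=3, bucket 3 nonempty → append to chain.
Insert 191: h=3, bucket 3 nonempty → append to chain.
Insert 190: h=4, bucket 4 empty → new chain.
Insert 833: h=3, bucket 3 nonempty → append to chain.
Final buckets:
0: .
1: .
2: .
3: 197 -> 185 -> 599 -> 191 -> 833
4: 190
5: .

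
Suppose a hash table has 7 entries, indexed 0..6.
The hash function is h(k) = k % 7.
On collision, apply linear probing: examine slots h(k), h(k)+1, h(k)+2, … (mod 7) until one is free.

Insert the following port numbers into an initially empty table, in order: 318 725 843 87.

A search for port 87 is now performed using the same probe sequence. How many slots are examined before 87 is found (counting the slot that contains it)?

4

318 hashes to 3; slot 3 is free -> place at 3.
725 hashes to 4; slot 4 is free -> place at 4.
843 hashes to 3; 3,4 taken -> place at 5.
87 hashes to 3; 3,4,5 taken -> place at 6.
Table: [., ., ., 318, 725, 843, 87]
Lookup 87: h=3, probe 3,4,5,6 → found at 6.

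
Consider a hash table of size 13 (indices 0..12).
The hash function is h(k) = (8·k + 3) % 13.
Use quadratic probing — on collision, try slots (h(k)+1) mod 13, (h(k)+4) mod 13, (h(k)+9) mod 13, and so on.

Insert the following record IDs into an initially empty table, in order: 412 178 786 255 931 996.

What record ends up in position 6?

996

412 hashes to 10; slot 10 is free => place at 10.
178 hashes to 10; 10 taken => place at 11.
786 hashes to 12; slot 12 is free => place at 12.
255 hashes to 2; slot 2 is free => place at 2.
931 hashes to 2; 2 taken => place at 3.
996 hashes to 2; 2,3 taken => place at 6.
Table: [., ., 255, 931, ., ., 996, ., ., ., 412, 178, 786]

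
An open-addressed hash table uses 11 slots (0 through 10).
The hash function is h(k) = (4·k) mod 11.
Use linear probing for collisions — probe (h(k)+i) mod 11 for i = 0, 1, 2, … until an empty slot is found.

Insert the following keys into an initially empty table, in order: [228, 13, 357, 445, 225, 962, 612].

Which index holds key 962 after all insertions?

2

228: h=10 => slot 10
13: h=8 => slot 8
357: h=9 => slot 9
445: h=9, probe 9,10,0 => slot 0
225: h=9, probe 9,10,0,1 => slot 1
962: h=9, probe 9,10,0,1,2 => slot 2
612: h=6 => slot 6
Table: [445, 225, 962, —, —, —, 612, —, 13, 357, 228]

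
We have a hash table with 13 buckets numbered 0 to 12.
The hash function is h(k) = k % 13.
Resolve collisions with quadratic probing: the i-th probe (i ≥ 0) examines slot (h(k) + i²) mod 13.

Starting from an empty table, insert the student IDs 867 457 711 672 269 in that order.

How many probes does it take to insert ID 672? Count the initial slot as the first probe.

867 hashes to 9; slot 9 is free => place at 9.
457 hashes to 2; slot 2 is free => place at 2.
711 hashes to 9; 9 taken => place at 10.
672 hashes to 9; 9,10 taken => place at 0.
269 hashes to 9; 9,10,0 taken => place at 5.
Table: [672, -, 457, -, -, 269, -, -, -, 867, 711, -, -]

3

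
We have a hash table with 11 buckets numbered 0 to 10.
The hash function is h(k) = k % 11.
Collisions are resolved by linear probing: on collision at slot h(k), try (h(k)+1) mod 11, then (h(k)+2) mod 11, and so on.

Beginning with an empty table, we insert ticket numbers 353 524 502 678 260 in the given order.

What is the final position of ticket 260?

353 hashes to 1; slot 1 is free -> place at 1.
524 hashes to 7; slot 7 is free -> place at 7.
502 hashes to 7; 7 taken -> place at 8.
678 hashes to 7; 7,8 taken -> place at 9.
260 hashes to 7; 7,8,9 taken -> place at 10.
Table: [—, 353, —, —, —, —, —, 524, 502, 678, 260]

10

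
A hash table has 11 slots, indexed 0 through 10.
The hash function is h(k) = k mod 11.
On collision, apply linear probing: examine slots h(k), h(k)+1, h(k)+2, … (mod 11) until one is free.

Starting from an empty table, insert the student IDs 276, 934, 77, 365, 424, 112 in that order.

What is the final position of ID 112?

3

276: h=1 -> slot 1
934: h=10 -> slot 10
77: h=0 -> slot 0
365: h=2 -> slot 2
424: h=6 -> slot 6
112: h=2, probe 2,3 -> slot 3
Table: [77, 276, 365, 112, _, _, 424, _, _, _, 934]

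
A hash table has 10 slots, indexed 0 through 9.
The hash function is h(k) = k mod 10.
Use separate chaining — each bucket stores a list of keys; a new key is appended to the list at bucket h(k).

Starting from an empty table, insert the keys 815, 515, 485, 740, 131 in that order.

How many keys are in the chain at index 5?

3

815 -> bucket 5
515 -> bucket 5 (collision)
485 -> bucket 5 (collision)
740 -> bucket 0
131 -> bucket 1
Final buckets:
0: 740
1: 131
2: ∅
3: ∅
4: ∅
5: 815 -> 515 -> 485
6: ∅
7: ∅
8: ∅
9: ∅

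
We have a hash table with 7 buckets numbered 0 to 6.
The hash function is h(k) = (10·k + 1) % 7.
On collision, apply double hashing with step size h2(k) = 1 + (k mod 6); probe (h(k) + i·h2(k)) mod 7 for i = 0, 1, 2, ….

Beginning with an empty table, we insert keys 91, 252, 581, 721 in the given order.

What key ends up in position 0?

91: h=1 => slot 1
252: h=1, h2=1, probe 1,2 => slot 2
581: h=1, h2=6, probe 1,0 => slot 0
721: h=1, h2=2, probe 1,3 => slot 3
Table: [581, 91, 252, 721, ∅, ∅, ∅]

581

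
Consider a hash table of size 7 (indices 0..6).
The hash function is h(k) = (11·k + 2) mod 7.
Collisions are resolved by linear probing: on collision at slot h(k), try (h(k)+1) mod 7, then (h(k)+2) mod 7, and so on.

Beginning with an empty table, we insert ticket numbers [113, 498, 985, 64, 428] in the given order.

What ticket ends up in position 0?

113: h=6 -> slot 6
498: h=6, probe 6,0 -> slot 0
985: h=1 -> slot 1
64: h=6, probe 6,0,1,2 -> slot 2
428: h=6, probe 6,0,1,2,3 -> slot 3
Table: [498, 985, 64, 428, ∅, ∅, 113]

498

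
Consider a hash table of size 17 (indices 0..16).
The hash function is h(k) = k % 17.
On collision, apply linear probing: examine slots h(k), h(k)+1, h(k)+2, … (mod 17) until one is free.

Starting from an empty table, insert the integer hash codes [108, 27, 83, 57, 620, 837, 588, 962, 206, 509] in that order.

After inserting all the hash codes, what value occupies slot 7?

108 hashes to 6; slot 6 is free → place at 6.
27 hashes to 10; slot 10 is free → place at 10.
83 hashes to 15; slot 15 is free → place at 15.
57 hashes to 6; 6 taken → place at 7.
620 hashes to 8; slot 8 is free → place at 8.
837 hashes to 4; slot 4 is free → place at 4.
588 hashes to 10; 10 taken → place at 11.
962 hashes to 10; 10,11 taken → place at 12.
206 hashes to 2; slot 2 is free → place at 2.
509 hashes to 16; slot 16 is free → place at 16.
Table: [_, _, 206, _, 837, _, 108, 57, 620, _, 27, 588, 962, _, _, 83, 509]

57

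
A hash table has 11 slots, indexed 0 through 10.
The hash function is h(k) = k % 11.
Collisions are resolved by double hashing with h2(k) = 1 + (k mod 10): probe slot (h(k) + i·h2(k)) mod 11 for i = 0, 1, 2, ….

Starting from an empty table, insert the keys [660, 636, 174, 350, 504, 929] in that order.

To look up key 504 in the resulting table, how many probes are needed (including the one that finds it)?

Insert 660: h=0, slot 0 empty -> index 0.
Insert 636: h=9, slot 9 empty -> index 9.
Insert 174: h=9, h2=5, slot 9 occupied -> index 3.
Insert 350: h=9, h2=1, slot 9 occupied -> index 10.
Insert 504: h=9, h2=5, slots 9,3 occupied -> index 8.
Insert 929: h=5, slot 5 empty -> index 5.
Table: [660, -, -, 174, -, 929, -, -, 504, 636, 350]
Lookup 504: h=9, h2=5, probe 9,3,8 → found at 8.

3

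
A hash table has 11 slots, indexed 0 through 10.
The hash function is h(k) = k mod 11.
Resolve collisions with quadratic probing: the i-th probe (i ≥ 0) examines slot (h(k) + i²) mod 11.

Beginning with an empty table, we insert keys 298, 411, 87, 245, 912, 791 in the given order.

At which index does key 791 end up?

8

298 hashes to 1; slot 1 is free -> place at 1.
411 hashes to 4; slot 4 is free -> place at 4.
87 hashes to 10; slot 10 is free -> place at 10.
245 hashes to 3; slot 3 is free -> place at 3.
912 hashes to 10; 10 taken -> place at 0.
791 hashes to 10; 10,0,3 taken -> place at 8.
Table: [912, 298, —, 245, 411, —, —, —, 791, —, 87]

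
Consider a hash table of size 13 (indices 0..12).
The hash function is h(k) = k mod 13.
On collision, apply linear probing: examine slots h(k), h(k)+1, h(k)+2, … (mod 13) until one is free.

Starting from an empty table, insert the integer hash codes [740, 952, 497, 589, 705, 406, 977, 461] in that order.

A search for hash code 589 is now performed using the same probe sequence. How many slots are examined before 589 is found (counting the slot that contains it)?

Insert 740: h=12, slot 12 empty → index 12.
Insert 952: h=3, slot 3 empty → index 3.
Insert 497: h=3, slot 3 occupied → index 4.
Insert 589: h=4, slot 4 occupied → index 5.
Insert 705: h=3, slots 3,4,5 occupied → index 6.
Insert 406: h=3, slots 3,4,5,6 occupied → index 7.
Insert 977: h=2, slot 2 empty → index 2.
Insert 461: h=6, slots 6,7 occupied → index 8.
Table: [—, —, 977, 952, 497, 589, 705, 406, 461, —, —, —, 740]
Lookup 589: h=4, probe 4,5 → found at 5.

2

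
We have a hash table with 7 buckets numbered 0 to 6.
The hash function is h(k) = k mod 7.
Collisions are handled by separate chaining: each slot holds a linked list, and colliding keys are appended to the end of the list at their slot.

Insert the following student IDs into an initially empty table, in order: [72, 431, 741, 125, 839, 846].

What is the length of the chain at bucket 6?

Insert 72: h=2, bucket 2 empty -> new chain.
Insert 431: h=4, bucket 4 empty -> new chain.
Insert 741: h=6, bucket 6 empty -> new chain.
Insert 125: h=6, bucket 6 nonempty -> append to chain.
Insert 839: h=6, bucket 6 nonempty -> append to chain.
Insert 846: h=6, bucket 6 nonempty -> append to chain.
Final buckets:
0: .
1: .
2: 72
3: .
4: 431
5: .
6: 741 -> 125 -> 839 -> 846

4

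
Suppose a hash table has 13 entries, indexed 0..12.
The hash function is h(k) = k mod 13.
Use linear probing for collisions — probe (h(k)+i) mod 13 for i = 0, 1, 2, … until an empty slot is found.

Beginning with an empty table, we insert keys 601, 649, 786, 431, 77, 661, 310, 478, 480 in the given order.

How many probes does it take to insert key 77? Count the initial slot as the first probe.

Insert 601: h=3, slot 3 empty => index 3.
Insert 649: h=12, slot 12 empty => index 12.
Insert 786: h=6, slot 6 empty => index 6.
Insert 431: h=2, slot 2 empty => index 2.
Insert 77: h=12, slot 12 occupied => index 0.
Insert 661: h=11, slot 11 empty => index 11.
Insert 310: h=11, slots 11,12,0 occupied => index 1.
Insert 478: h=10, slot 10 empty => index 10.
Insert 480: h=12, slots 12,0,1,2,3 occupied => index 4.
Table: [77, 310, 431, 601, 480, _, 786, _, _, _, 478, 661, 649]

2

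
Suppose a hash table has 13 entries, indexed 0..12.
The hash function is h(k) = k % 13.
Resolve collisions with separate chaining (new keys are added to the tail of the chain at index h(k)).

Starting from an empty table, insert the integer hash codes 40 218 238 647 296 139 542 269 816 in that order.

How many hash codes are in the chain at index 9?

3

40 -> bucket 1
218 -> bucket 10
238 -> bucket 4
647 -> bucket 10 (collision)
296 -> bucket 10 (collision)
139 -> bucket 9
542 -> bucket 9 (collision)
269 -> bucket 9 (collision)
816 -> bucket 10 (collision)
Final buckets:
0: _
1: 40
2: _
3: _
4: 238
5: _
6: _
7: _
8: _
9: 139 -> 542 -> 269
10: 218 -> 647 -> 296 -> 816
11: _
12: _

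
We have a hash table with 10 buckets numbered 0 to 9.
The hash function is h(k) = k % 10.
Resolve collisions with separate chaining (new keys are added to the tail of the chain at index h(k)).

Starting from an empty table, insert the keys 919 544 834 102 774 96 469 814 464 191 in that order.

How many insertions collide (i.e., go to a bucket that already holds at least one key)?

Insert 919: h=9, bucket 9 empty → new chain.
Insert 544: h=4, bucket 4 empty → new chain.
Insert 834: h=4, bucket 4 nonempty → append to chain.
Insert 102: h=2, bucket 2 empty → new chain.
Insert 774: h=4, bucket 4 nonempty → append to chain.
Insert 96: h=6, bucket 6 empty → new chain.
Insert 469: h=9, bucket 9 nonempty → append to chain.
Insert 814: h=4, bucket 4 nonempty → append to chain.
Insert 464: h=4, bucket 4 nonempty → append to chain.
Insert 191: h=1, bucket 1 empty → new chain.
Final buckets:
0: -
1: 191
2: 102
3: -
4: 544 -> 834 -> 774 -> 814 -> 464
5: -
6: 96
7: -
8: -
9: 919 -> 469

5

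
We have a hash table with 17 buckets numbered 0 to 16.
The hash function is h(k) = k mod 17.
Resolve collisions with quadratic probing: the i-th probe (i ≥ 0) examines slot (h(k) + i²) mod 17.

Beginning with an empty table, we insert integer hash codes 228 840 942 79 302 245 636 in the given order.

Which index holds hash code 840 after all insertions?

Insert 228: h=7, slot 7 empty -> index 7.
Insert 840: h=7, slot 7 occupied -> index 8.
Insert 942: h=7, slots 7,8 occupied -> index 11.
Insert 79: h=11, slot 11 occupied -> index 12.
Insert 302: h=13, slot 13 empty -> index 13.
Insert 245: h=7, slots 7,8,11 occupied -> index 16.
Insert 636: h=7, slots 7,8,11,16 occupied -> index 6.
Table: [—, —, —, —, —, —, 636, 228, 840, —, —, 942, 79, 302, —, —, 245]

8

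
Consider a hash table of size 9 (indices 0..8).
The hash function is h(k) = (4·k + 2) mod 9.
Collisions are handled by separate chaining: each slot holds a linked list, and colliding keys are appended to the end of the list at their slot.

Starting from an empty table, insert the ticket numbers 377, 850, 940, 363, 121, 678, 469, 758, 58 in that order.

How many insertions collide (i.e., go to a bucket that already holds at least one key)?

377 → bucket 7
850 → bucket 0
940 → bucket 0 (collision)
363 → bucket 5
121 → bucket 0 (collision)
678 → bucket 5 (collision)
469 → bucket 6
758 → bucket 1
58 → bucket 0 (collision)
Final buckets:
0: 850 -> 940 -> 121 -> 58
1: 758
2: -
3: -
4: -
5: 363 -> 678
6: 469
7: 377
8: -

4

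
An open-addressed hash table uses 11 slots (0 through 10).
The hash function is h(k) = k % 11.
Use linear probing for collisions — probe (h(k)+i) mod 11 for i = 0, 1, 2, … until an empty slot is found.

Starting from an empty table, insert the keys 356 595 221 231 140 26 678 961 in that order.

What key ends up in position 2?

221

Insert 356: h=4, slot 4 empty => index 4.
Insert 595: h=1, slot 1 empty => index 1.
Insert 221: h=1, slot 1 occupied => index 2.
Insert 231: h=0, slot 0 empty => index 0.
Insert 140: h=8, slot 8 empty => index 8.
Insert 26: h=4, slot 4 occupied => index 5.
Insert 678: h=7, slot 7 empty => index 7.
Insert 961: h=4, slots 4,5 occupied => index 6.
Table: [231, 595, 221, -, 356, 26, 961, 678, 140, -, -]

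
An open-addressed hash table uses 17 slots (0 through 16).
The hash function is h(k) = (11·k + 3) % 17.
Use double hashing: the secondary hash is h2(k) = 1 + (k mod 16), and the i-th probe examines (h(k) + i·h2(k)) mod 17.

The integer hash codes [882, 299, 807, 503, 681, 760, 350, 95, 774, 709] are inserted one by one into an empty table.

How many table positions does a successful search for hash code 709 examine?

Insert 882: h=15, slot 15 empty → index 15.
Insert 299: h=11, slot 11 empty → index 11.
Insert 807: h=6, slot 6 empty → index 6.
Insert 503: h=11, h2=8, slot 11 occupied → index 2.
Insert 681: h=14, slot 14 empty → index 14.
Insert 760: h=16, slot 16 empty → index 16.
Insert 350: h=11, h2=15, slot 11 occupied → index 9.
Insert 95: h=11, h2=16, slot 11 occupied → index 10.
Insert 774: h=0, slot 0 empty → index 0.
Insert 709: h=16, h2=6, slot 16 occupied → index 5.
Table: [774, _, 503, _, _, 709, 807, _, _, 350, 95, 299, _, _, 681, 882, 760]
Lookup 709: h=16, h2=6, probe 16,5 → found at 5.

2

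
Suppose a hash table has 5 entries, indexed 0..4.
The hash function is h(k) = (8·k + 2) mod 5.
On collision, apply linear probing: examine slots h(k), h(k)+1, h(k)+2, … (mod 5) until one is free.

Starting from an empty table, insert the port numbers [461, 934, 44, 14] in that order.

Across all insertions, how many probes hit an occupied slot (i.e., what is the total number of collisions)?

Insert 461: h=0, slot 0 empty => index 0.
Insert 934: h=4, slot 4 empty => index 4.
Insert 44: h=4, slots 4,0 occupied => index 1.
Insert 14: h=4, slots 4,0,1 occupied => index 2.
Table: [461, 44, 14, -, 934]

5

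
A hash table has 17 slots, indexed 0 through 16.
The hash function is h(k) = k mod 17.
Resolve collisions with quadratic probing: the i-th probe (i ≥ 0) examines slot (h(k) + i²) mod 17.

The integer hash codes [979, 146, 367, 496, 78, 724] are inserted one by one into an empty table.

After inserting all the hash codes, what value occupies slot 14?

979 hashes to 10; slot 10 is free → place at 10.
146 hashes to 10; 10 taken → place at 11.
367 hashes to 10; 10,11 taken → place at 14.
496 hashes to 3; slot 3 is free → place at 3.
78 hashes to 10; 10,11,14 taken → place at 2.
724 hashes to 10; 10,11,14,2 taken → place at 9.
Table: [_, _, 78, 496, _, _, _, _, _, 724, 979, 146, _, _, 367, _, _]

367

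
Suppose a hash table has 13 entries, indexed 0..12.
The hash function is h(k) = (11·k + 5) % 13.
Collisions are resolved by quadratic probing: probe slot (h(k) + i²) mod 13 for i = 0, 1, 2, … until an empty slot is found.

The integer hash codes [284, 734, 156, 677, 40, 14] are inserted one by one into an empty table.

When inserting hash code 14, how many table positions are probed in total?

3

Insert 284: h=9, slot 9 empty -> index 9.
Insert 734: h=6, slot 6 empty -> index 6.
Insert 156: h=5, slot 5 empty -> index 5.
Insert 677: h=3, slot 3 empty -> index 3.
Insert 40: h=3, slot 3 occupied -> index 4.
Insert 14: h=3, slots 3,4 occupied -> index 7.
Table: [_, _, _, 677, 40, 156, 734, 14, _, 284, _, _, _]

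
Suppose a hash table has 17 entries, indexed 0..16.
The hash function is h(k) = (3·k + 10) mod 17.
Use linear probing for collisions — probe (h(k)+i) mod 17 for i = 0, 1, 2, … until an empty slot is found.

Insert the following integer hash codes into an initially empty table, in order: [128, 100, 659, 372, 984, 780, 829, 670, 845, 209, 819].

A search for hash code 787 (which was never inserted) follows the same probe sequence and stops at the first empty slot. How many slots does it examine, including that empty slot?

Insert 128: h=3, slot 3 empty => index 3.
Insert 100: h=4, slot 4 empty => index 4.
Insert 659: h=15, slot 15 empty => index 15.
Insert 372: h=4, slot 4 occupied => index 5.
Insert 984: h=4, slots 4,5 occupied => index 6.
Insert 780: h=4, slots 4,5,6 occupied => index 7.
Insert 829: h=15, slot 15 occupied => index 16.
Insert 670: h=14, slot 14 empty => index 14.
Insert 845: h=12, slot 12 empty => index 12.
Insert 209: h=8, slot 8 empty => index 8.
Insert 819: h=2, slot 2 empty => index 2.
Table: [., ., 819, 128, 100, 372, 984, 780, 209, ., ., ., 845, ., 670, 659, 829]
Lookup 787: h=8, probe 8,9 → slot 9 empty, not found.

2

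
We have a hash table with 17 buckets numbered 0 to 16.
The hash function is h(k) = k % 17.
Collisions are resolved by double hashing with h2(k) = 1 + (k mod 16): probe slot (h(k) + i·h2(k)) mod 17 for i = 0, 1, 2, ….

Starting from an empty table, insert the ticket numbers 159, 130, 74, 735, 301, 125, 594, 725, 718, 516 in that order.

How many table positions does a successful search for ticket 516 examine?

Insert 159: h=6, slot 6 empty → index 6.
Insert 130: h=11, slot 11 empty → index 11.
Insert 74: h=6, h2=11, slot 6 occupied → index 0.
Insert 735: h=4, slot 4 empty → index 4.
Insert 301: h=12, slot 12 empty → index 12.
Insert 125: h=6, h2=14, slot 6 occupied → index 3.
Insert 594: h=16, slot 16 empty → index 16.
Insert 725: h=11, h2=6, slots 11,0,6,12 occupied → index 1.
Insert 718: h=4, h2=15, slot 4 occupied → index 2.
Insert 516: h=6, h2=5, slots 6,11,16,4 occupied → index 9.
Table: [74, 725, 718, 125, 735, -, 159, -, -, 516, -, 130, 301, -, -, -, 594]
Lookup 516: h=6, h2=5, probe 6,11,16,4,9 → found at 9.

5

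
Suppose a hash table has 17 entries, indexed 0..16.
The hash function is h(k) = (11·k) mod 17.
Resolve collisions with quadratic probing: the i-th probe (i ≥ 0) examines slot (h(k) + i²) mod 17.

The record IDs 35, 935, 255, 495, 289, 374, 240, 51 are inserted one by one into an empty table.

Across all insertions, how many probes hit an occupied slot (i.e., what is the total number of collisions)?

35 hashes to 11; slot 11 is free -> place at 11.
935 hashes to 0; slot 0 is free -> place at 0.
255 hashes to 0; 0 taken -> place at 1.
495 hashes to 5; slot 5 is free -> place at 5.
289 hashes to 0; 0,1 taken -> place at 4.
374 hashes to 0; 0,1,4 taken -> place at 9.
240 hashes to 5; 5 taken -> place at 6.
51 hashes to 0; 0,1,4,9 taken -> place at 16.
Table: [935, 255, ∅, ∅, 289, 495, 240, ∅, ∅, 374, ∅, 35, ∅, ∅, ∅, ∅, 51]

11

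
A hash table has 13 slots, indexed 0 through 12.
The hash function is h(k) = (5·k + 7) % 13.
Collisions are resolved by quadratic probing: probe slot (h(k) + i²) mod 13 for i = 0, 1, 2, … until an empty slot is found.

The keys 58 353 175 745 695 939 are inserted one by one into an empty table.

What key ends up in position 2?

58 hashes to 11; slot 11 is free => place at 11.
353 hashes to 4; slot 4 is free => place at 4.
175 hashes to 11; 11 taken => place at 12.
745 hashes to 1; slot 1 is free => place at 1.
695 hashes to 11; 11,12 taken => place at 2.
939 hashes to 9; slot 9 is free => place at 9.
Table: [—, 745, 695, —, 353, —, —, —, —, 939, —, 58, 175]

695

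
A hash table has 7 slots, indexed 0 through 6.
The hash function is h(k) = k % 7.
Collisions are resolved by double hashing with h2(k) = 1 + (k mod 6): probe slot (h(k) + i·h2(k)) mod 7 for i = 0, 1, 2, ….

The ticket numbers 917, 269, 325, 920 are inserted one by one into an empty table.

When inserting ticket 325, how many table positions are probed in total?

917: h=0 => slot 0
269: h=3 => slot 3
325: h=3, h2=2, probe 3,5 => slot 5
920: h=3, h2=3, probe 3,6 => slot 6
Table: [917, ∅, ∅, 269, ∅, 325, 920]

2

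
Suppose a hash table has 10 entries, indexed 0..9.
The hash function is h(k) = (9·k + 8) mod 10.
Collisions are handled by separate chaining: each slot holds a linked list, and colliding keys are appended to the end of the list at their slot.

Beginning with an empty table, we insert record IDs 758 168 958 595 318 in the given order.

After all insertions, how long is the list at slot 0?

4

Insert 758: h=0, bucket 0 empty → new chain.
Insert 168: h=0, bucket 0 nonempty → append to chain.
Insert 958: h=0, bucket 0 nonempty → append to chain.
Insert 595: h=3, bucket 3 empty → new chain.
Insert 318: h=0, bucket 0 nonempty → append to chain.
Final buckets:
0: 758 -> 168 -> 958 -> 318
1: ∅
2: ∅
3: 595
4: ∅
5: ∅
6: ∅
7: ∅
8: ∅
9: ∅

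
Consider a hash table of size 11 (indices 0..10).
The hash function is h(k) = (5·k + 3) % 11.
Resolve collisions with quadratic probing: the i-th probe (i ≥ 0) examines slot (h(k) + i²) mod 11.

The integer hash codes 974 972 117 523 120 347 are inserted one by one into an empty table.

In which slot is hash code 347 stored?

974 hashes to 0; slot 0 is free -> place at 0.
972 hashes to 1; slot 1 is free -> place at 1.
117 hashes to 5; slot 5 is free -> place at 5.
523 hashes to 0; 0,1 taken -> place at 4.
120 hashes to 9; slot 9 is free -> place at 9.
347 hashes to 0; 0,1,4,9,5 taken -> place at 3.
Table: [974, 972, -, 347, 523, 117, -, -, -, 120, -]

3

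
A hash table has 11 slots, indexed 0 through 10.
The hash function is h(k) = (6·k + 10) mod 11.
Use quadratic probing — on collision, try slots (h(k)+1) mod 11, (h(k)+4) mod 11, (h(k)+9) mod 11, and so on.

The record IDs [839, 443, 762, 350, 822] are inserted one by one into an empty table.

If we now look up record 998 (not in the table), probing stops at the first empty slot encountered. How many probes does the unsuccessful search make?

839: h=6 → slot 6
443: h=6, probe 6,7 → slot 7
762: h=6, probe 6,7,10 → slot 10
350: h=9 → slot 9
822: h=3 → slot 3
Table: [-, -, -, 822, -, -, 839, 443, -, 350, 762]
Lookup 998: h=3, probe 3,4 → slot 4 empty, not found.

2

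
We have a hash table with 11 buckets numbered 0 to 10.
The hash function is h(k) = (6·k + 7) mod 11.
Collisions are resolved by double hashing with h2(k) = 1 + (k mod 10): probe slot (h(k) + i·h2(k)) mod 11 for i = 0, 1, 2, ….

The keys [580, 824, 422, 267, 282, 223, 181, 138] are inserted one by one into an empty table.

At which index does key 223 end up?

580: h=0 -> slot 0
824: h=1 -> slot 1
422: h=9 -> slot 9
267: h=3 -> slot 3
282: h=5 -> slot 5
223: h=3, h2=4, probe 3,7 -> slot 7
181: h=4 -> slot 4
138: h=10 -> slot 10
Table: [580, 824, -, 267, 181, 282, -, 223, -, 422, 138]

7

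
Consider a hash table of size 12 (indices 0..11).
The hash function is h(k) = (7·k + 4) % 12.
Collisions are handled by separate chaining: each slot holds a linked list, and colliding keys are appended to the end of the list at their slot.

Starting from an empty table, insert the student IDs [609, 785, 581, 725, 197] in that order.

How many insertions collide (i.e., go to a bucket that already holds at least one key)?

609 → bucket 7
785 → bucket 3
581 → bucket 3 (collision)
725 → bucket 3 (collision)
197 → bucket 3 (collision)
Final buckets:
0: .
1: .
2: .
3: 785 -> 581 -> 725 -> 197
4: .
5: .
6: .
7: 609
8: .
9: .
10: .
11: .

3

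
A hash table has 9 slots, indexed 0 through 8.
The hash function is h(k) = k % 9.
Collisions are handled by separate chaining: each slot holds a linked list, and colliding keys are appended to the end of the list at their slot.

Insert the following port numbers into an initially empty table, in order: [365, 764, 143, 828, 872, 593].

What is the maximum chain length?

Insert 365: h=5, bucket 5 empty -> new chain.
Insert 764: h=8, bucket 8 empty -> new chain.
Insert 143: h=8, bucket 8 nonempty -> append to chain.
Insert 828: h=0, bucket 0 empty -> new chain.
Insert 872: h=8, bucket 8 nonempty -> append to chain.
Insert 593: h=8, bucket 8 nonempty -> append to chain.
Final buckets:
0: 828
1: .
2: .
3: .
4: .
5: 365
6: .
7: .
8: 764 -> 143 -> 872 -> 593

4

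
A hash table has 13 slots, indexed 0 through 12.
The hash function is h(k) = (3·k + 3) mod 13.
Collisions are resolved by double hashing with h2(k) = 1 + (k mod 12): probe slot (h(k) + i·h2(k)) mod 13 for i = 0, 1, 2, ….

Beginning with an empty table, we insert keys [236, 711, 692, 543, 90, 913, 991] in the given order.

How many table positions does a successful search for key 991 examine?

3

236: h=9 -> slot 9
711: h=4 -> slot 4
692: h=12 -> slot 12
543: h=7 -> slot 7
90: h=0 -> slot 0
913: h=12, h2=2, probe 12,1 -> slot 1
991: h=12, h2=8, probe 12,7,2 -> slot 2
Table: [90, 913, 991, -, 711, -, -, 543, -, 236, -, -, 692]
Lookup 991: h=12, h2=8, probe 12,7,2 → found at 2.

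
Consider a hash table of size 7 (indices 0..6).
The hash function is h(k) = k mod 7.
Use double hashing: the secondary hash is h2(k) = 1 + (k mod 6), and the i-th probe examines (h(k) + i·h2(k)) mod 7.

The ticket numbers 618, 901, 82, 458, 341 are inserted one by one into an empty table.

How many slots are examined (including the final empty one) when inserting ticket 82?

618 hashes to 2; slot 2 is free -> place at 2.
901 hashes to 5; slot 5 is free -> place at 5.
82 hashes to 5, h2=5; 5 taken -> place at 3.
458 hashes to 3, h2=3; 3 taken -> place at 6.
341 hashes to 5, h2=6; 5 taken -> place at 4.
Table: [_, _, 618, 82, 341, 901, 458]

2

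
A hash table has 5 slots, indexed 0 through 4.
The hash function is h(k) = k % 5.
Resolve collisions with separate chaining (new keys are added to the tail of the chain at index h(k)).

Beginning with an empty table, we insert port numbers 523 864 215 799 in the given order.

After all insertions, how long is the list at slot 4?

2

523 → bucket 3
864 → bucket 4
215 → bucket 0
799 → bucket 4 (collision)
Final buckets:
0: 215
1: -
2: -
3: 523
4: 864 -> 799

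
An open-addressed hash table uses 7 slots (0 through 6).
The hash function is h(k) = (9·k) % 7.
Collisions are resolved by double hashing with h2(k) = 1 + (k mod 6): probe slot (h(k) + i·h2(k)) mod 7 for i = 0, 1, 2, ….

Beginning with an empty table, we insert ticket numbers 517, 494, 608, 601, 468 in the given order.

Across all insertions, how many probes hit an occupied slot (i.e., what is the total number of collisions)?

4

517 hashes to 5; slot 5 is free -> place at 5.
494 hashes to 1; slot 1 is free -> place at 1.
608 hashes to 5, h2=3; 5,1 taken -> place at 4.
601 hashes to 5, h2=2; 5 taken -> place at 0.
468 hashes to 5, h2=1; 5 taken -> place at 6.
Table: [601, 494, -, -, 608, 517, 468]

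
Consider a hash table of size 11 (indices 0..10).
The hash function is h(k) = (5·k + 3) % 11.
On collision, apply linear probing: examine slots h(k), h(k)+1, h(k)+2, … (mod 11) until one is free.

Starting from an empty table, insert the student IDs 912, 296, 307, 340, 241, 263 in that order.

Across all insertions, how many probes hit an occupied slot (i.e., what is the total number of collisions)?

15

Insert 912: h=9, slot 9 empty => index 9.
Insert 296: h=9, slot 9 occupied => index 10.
Insert 307: h=9, slots 9,10 occupied => index 0.
Insert 340: h=9, slots 9,10,0 occupied => index 1.
Insert 241: h=9, slots 9,10,0,1 occupied => index 2.
Insert 263: h=9, slots 9,10,0,1,2 occupied => index 3.
Table: [307, 340, 241, 263, —, —, —, —, —, 912, 296]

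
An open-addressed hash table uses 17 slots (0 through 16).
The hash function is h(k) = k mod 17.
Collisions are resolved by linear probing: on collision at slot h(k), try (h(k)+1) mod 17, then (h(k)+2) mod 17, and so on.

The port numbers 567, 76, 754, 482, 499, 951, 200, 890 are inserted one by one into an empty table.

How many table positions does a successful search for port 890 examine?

567 hashes to 6; slot 6 is free -> place at 6.
76 hashes to 8; slot 8 is free -> place at 8.
754 hashes to 6; 6 taken -> place at 7.
482 hashes to 6; 6,7,8 taken -> place at 9.
499 hashes to 6; 6,7,8,9 taken -> place at 10.
951 hashes to 16; slot 16 is free -> place at 16.
200 hashes to 13; slot 13 is free -> place at 13.
890 hashes to 6; 6,7,8,9,10 taken -> place at 11.
Table: [., ., ., ., ., ., 567, 754, 76, 482, 499, 890, ., 200, ., ., 951]
Lookup 890: h=6, probe 6,7,8,9,10,11 → found at 11.

6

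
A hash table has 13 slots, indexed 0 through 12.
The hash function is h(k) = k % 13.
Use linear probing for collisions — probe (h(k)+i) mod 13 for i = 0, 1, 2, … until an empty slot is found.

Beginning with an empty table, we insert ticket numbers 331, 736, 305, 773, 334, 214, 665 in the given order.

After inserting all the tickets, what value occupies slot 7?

331 hashes to 6; slot 6 is free => place at 6.
736 hashes to 8; slot 8 is free => place at 8.
305 hashes to 6; 6 taken => place at 7.
773 hashes to 6; 6,7,8 taken => place at 9.
334 hashes to 9; 9 taken => place at 10.
214 hashes to 6; 6,7,8,9,10 taken => place at 11.
665 hashes to 2; slot 2 is free => place at 2.
Table: [_, _, 665, _, _, _, 331, 305, 736, 773, 334, 214, _]

305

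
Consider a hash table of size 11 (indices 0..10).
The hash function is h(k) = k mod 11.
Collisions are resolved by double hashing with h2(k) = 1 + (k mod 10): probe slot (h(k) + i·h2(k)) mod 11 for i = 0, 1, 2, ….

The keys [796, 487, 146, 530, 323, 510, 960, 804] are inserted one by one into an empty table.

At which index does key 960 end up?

6

Insert 796: h=4, slot 4 empty => index 4.
Insert 487: h=3, slot 3 empty => index 3.
Insert 146: h=3, h2=7, slot 3 occupied => index 10.
Insert 530: h=2, slot 2 empty => index 2.
Insert 323: h=4, h2=4, slot 4 occupied => index 8.
Insert 510: h=4, h2=1, slot 4 occupied => index 5.
Insert 960: h=3, h2=1, slots 3,4,5 occupied => index 6.
Insert 804: h=1, slot 1 empty => index 1.
Table: [_, 804, 530, 487, 796, 510, 960, _, 323, _, 146]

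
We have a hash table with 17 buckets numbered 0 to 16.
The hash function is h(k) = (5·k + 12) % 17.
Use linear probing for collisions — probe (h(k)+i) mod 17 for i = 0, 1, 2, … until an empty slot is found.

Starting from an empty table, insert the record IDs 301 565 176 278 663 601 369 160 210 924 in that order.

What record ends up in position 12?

663

Insert 301: h=4, slot 4 empty → index 4.
Insert 565: h=15, slot 15 empty → index 15.
Insert 176: h=8, slot 8 empty → index 8.
Insert 278: h=8, slot 8 occupied → index 9.
Insert 663: h=12, slot 12 empty → index 12.
Insert 601: h=8, slots 8,9 occupied → index 10.
Insert 369: h=4, slot 4 occupied → index 5.
Insert 160: h=13, slot 13 empty → index 13.
Insert 210: h=8, slots 8,9,10 occupied → index 11.
Insert 924: h=8, slots 8,9,10,11,12,13 occupied → index 14.
Table: [—, —, —, —, 301, 369, —, —, 176, 278, 601, 210, 663, 160, 924, 565, —]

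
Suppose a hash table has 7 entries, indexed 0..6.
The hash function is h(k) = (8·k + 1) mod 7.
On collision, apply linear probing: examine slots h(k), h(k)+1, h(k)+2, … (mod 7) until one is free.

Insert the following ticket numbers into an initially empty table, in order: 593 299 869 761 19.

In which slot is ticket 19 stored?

3

593: h=6 → slot 6
299: h=6, probe 6,0 → slot 0
869: h=2 → slot 2
761: h=6, probe 6,0,1 → slot 1
19: h=6, probe 6,0,1,2,3 → slot 3
Table: [299, 761, 869, 19, -, -, 593]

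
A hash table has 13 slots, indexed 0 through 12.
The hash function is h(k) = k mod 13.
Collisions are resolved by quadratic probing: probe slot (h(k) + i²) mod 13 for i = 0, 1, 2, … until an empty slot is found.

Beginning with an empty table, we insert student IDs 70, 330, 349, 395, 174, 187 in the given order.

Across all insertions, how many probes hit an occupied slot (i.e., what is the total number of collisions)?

70: h=5 → slot 5
330: h=5, probe 5,6 → slot 6
349: h=11 → slot 11
395: h=5, probe 5,6,9 → slot 9
174: h=5, probe 5,6,9,1 → slot 1
187: h=5, probe 5,6,9,1,8 → slot 8
Table: [_, 174, _, _, _, 70, 330, _, 187, 395, _, 349, _]

10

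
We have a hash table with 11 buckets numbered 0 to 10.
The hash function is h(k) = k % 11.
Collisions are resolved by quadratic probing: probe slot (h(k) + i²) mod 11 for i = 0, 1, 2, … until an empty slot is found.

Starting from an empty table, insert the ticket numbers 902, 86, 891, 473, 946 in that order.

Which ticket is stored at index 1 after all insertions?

891

902 hashes to 0; slot 0 is free => place at 0.
86 hashes to 9; slot 9 is free => place at 9.
891 hashes to 0; 0 taken => place at 1.
473 hashes to 0; 0,1 taken => place at 4.
946 hashes to 0; 0,1,4,9 taken => place at 5.
Table: [902, 891, ., ., 473, 946, ., ., ., 86, .]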